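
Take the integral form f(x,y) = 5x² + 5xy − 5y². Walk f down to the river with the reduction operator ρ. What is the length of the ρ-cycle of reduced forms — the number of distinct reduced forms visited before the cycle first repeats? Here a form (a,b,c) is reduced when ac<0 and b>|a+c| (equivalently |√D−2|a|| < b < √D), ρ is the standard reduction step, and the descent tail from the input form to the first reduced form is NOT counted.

D = 125, ⌊√D⌋ = 11
river: ρ → (-5,5,5)
river: ρ → (5,5,-5)
ρ-cycle length = 2 (tail of 0 descent steps not counted)

2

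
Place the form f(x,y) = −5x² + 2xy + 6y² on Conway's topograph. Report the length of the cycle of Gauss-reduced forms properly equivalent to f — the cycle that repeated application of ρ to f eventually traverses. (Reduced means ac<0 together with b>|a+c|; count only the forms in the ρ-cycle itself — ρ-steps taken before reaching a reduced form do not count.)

D = 124, ⌊√D⌋ = 11
river: ρ → (6,10,-1)
river: ρ → (-1,10,6)
river: ρ → (6,2,-5)
river: ρ → (-5,8,3)
river: ρ → (3,10,-2)
river: ρ → (-2,10,3)
river: ρ → (3,8,-5)
river: ρ → (-5,2,6)
ρ-cycle length = 8 (tail of 0 descent steps not counted)

8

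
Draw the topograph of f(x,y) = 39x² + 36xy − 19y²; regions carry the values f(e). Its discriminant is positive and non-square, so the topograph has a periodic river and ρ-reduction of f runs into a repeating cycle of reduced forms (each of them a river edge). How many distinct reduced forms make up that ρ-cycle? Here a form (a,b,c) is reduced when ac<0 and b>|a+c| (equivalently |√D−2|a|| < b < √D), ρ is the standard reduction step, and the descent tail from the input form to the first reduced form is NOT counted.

D = 4260, ⌊√D⌋ = 65
river: ρ → (-19,40,35)
river: ρ → (35,30,-24)
river: ρ → (-24,18,41)
river: ρ → (41,64,-1)
river: ρ → (-1,64,41)
river: ρ → (41,18,-24)
river: ρ → (-24,30,35)
river: ρ → (35,40,-19)
river: ρ → (-19,36,39)
river: ρ → (39,42,-16)
river: ρ → (-16,54,21)
river: ρ → (21,30,-40)
river: ρ → (-40,50,11)
river: ρ → (11,60,-15)
river: ρ → (-15,60,11)
river: ρ → (11,50,-40)
river: ρ → (-40,30,21)
river: ρ → (21,54,-16)
river: ρ → (-16,42,39)
river: ρ → (39,36,-19)
ρ-cycle length = 20 (tail of 0 descent steps not counted)

20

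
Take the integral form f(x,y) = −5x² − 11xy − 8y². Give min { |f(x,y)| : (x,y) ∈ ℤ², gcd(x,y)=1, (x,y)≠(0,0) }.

translate: b→1 (≡11 mod 10), so (5,11,8)→(5,1,2)
flip: (5,1,2)→(2,-1,5)
reduced (well bottom): (2,-1,5) with a≤c, −a<b≤a
well minimum |f| = |-2| = 2 (negative-definite)

2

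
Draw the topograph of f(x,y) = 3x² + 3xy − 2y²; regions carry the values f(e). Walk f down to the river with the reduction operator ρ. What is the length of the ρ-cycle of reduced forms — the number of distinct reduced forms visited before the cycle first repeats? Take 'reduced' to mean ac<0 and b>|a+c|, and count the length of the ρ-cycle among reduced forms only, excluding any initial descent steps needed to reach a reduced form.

D = 33, ⌊√D⌋ = 5
river: ρ → (-2,5,1)
river: ρ → (1,5,-2)
river: ρ → (-2,3,3)
river: ρ → (3,3,-2)
ρ-cycle length = 4 (tail of 0 descent steps not counted)

4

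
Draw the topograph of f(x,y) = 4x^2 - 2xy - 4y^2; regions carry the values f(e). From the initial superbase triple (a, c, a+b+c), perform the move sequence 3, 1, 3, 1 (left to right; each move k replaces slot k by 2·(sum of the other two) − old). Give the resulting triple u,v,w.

start (4,-4,-2) = (f(1,0),f(0,1),f(1,1))
replace slot 3: 2·(4+(-4)) − (-2) = 2 → (4,-4,2)
replace slot 1: 2·((-4)+2) − 4 = -8 → (-8,-4,2)
replace slot 3: 2·((-8)+(-4)) − 2 = -26 → (-8,-4,-26)
replace slot 1: 2·((-4)+(-26)) − (-8) = -52 → (-52,-4,-26)

-52,-4,-26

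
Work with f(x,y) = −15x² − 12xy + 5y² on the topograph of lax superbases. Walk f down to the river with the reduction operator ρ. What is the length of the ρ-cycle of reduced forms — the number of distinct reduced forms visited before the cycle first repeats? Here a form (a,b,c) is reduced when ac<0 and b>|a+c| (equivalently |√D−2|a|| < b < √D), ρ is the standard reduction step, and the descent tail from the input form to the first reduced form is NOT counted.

D = 444, ⌊√D⌋ = 21
descent: ρ → (5,12,-15)  [lands on river]
river: ρ → (-15,18,2)
river: ρ → (2,18,-15)
river: ρ → (-15,12,5)
river: ρ → (5,18,-6)
river: ρ → (-6,18,5)
ρ-cycle length = 6 (tail of 1 descent step not counted)

6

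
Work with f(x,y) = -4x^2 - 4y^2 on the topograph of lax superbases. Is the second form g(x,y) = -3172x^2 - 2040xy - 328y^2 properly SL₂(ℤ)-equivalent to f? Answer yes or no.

D₁ = -64, D₂ = -64
f is negative-definite; reduce −f:
−f: reduced (well bottom): (4,0,4) with a≤c, −a<b≤a
flip sign back: reduced form of f is (-4,0,-4)
g is negative-definite; reduce −g:
−g: flip: (3172,2040,328)→(328,-2040,3172)
−g: translate: b→-72 (≡-2040 mod 656), so (328,-2040,3172)→(328,-72,4)
−g: flip: (328,-72,4)→(4,72,328)
−g: translate: b→0 (≡72 mod 8), so (4,72,328)→(4,0,4)
−g: reduced (well bottom): (4,0,4) with a≤c, −a<b≤a
flip sign back: reduced form of g is (-4,0,-4)
reduced forms (-4, 0, -4) vs (-4, 0, -4) ⇒ equivalent

yes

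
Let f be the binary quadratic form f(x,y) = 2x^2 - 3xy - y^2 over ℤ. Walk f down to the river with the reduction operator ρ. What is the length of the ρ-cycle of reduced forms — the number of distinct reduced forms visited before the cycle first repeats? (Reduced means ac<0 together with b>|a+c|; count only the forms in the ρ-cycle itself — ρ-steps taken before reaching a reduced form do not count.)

D = 17, ⌊√D⌋ = 4
descent: ρ → (-1,3,2)  [lands on river]
river: ρ → (2,1,-2)
river: ρ → (-2,3,1)
river: ρ → (1,3,-2)
river: ρ → (-2,1,2)
river: ρ → (2,3,-1)
ρ-cycle length = 6 (tail of 1 descent step not counted)

6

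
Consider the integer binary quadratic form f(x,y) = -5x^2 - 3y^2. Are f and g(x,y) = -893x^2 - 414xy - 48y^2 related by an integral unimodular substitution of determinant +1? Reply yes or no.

D₁ = -60, D₂ = -60
f is negative-definite; reduce −f:
−f: flip: (5,0,3)→(3,0,5)
−f: reduced (well bottom): (3,0,5) with a≤c, −a<b≤a
flip sign back: reduced form of f is (-3,0,-5)
g is negative-definite; reduce −g:
−g: flip: (893,414,48)→(48,-414,893)
−g: translate: b→-30 (≡-414 mod 96), so (48,-414,893)→(48,-30,5)
−g: flip: (48,-30,5)→(5,30,48)
−g: translate: b→0 (≡30 mod 10), so (5,30,48)→(5,0,3)
−g: flip: (5,0,3)→(3,0,5)
−g: reduced (well bottom): (3,0,5) with a≤c, −a<b≤a
flip sign back: reduced form of g is (-3,0,-5)
reduced forms (-3, 0, -5) vs (-3, 0, -5) ⇒ equivalent

yes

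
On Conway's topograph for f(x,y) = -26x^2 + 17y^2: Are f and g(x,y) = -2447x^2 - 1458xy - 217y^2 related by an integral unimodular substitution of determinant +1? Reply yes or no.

D₁ = 1768, D₂ = 1768
river cycle of f (length 6): (17, 34, -9), (-9, 38, 9), (9, 34, -17), (-17, 34, 9), (9, 38, -9), (-9, 34, 17)
river cycle of g (length 6): (17, 34, -9), (-9, 38, 9), (9, 34, -17), (-17, 34, 9), (9, 38, -9), (-9, 34, 17)
cycles coincide ⇒ equivalent

yes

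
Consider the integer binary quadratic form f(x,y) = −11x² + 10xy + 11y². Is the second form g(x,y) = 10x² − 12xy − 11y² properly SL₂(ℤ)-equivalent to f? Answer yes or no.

D₁ = 584, D₂ = 584
river cycle of f (length 8): (11, 12, -10), (-10, 8, 13), (13, 18, -5), (-5, 22, 5), (5, 18, -13), (-13, 8, 10), (10, 12, -11), (-11, 10, 11)
river cycle of g (length 8): (-11, 12, 10), (10, 8, -13), (-13, 18, 5), (5, 22, -5), (-5, 18, 13), (13, 8, -10), (-10, 12, 11), (11, 10, -11)
cycles differ ⇒ inequivalent

no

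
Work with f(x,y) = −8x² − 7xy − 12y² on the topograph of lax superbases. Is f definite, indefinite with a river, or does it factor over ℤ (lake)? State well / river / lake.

D = b²−4ac = (-7)² − 4·(-8)·(-12) = -335
D < 0 ⇒ definite ⇒ every region one sign ⇒ single well

well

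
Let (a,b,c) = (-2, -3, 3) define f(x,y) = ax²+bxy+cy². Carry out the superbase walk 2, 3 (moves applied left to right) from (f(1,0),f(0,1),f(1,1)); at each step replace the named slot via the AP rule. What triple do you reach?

start (-2,3,-2) = (f(1,0),f(0,1),f(1,1))
replace slot 2: 2·((-2)+(-2)) − 3 = -11 → (-2,-11,-2)
replace slot 3: 2·((-2)+(-11)) − (-2) = -24 → (-2,-11,-24)

-2,-11,-24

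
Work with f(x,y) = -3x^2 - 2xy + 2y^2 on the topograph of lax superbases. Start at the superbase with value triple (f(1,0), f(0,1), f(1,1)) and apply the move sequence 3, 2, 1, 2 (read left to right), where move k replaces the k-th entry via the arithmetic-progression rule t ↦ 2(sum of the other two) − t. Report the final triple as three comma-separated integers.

start (-3,2,-3) = (f(1,0),f(0,1),f(1,1))
replace slot 3: 2·((-3)+2) − (-3) = 1 → (-3,2,1)
replace slot 2: 2·((-3)+1) − 2 = -6 → (-3,-6,1)
replace slot 1: 2·((-6)+1) − (-3) = -7 → (-7,-6,1)
replace slot 2: 2·((-7)+1) − (-6) = -6 → (-7,-6,1)

-7,-6,1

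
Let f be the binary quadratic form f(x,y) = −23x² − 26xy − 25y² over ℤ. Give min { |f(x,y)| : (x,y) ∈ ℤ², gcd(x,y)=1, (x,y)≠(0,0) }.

translate: b→-20 (≡26 mod 46), so (23,26,25)→(23,-20,22)
flip: (23,-20,22)→(22,20,23)
reduced (well bottom): (22,20,23) with a≤c, −a<b≤a
well minimum |f| = |-22| = 22 (negative-definite)

22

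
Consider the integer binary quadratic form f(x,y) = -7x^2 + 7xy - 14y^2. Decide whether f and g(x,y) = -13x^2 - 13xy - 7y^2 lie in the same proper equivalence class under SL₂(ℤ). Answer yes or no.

D₁ = -343, D₂ = -195
discriminants differ ⇒ not SL₂(ℤ)-equivalent

no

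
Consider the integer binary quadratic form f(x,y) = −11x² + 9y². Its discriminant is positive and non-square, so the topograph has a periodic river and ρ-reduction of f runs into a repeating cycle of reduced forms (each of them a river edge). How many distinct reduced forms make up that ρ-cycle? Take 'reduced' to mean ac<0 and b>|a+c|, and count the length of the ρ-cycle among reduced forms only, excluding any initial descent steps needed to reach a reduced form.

D = 396, ⌊√D⌋ = 19
descent: ρ → (9,18,-2)  [lands on river]
river: ρ → (-2,18,9)
ρ-cycle length = 2 (tail of 1 descent step not counted)

2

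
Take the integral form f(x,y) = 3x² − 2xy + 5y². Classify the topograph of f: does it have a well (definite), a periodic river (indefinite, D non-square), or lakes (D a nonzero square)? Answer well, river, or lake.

D = b²−4ac = (-2)² − 4·3·5 = -56
D < 0 ⇒ definite ⇒ every region one sign ⇒ single well

well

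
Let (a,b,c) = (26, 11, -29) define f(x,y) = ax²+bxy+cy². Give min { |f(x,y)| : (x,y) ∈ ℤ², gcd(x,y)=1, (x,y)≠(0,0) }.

river: ρ → (-29,47,8)
river: ρ → (8,49,-23)
river: ρ → (-23,43,14)
river: ρ → (14,41,-26)
river: ρ → (-26,11,29)
river: ρ → (29,47,-8)
river: ρ → (-8,49,23)
river: ρ → (23,43,-14)
river: ρ → (-14,41,26)
river: ρ → (26,11,-29)
closes: descent 0, river 10
min |a| on river = 8

8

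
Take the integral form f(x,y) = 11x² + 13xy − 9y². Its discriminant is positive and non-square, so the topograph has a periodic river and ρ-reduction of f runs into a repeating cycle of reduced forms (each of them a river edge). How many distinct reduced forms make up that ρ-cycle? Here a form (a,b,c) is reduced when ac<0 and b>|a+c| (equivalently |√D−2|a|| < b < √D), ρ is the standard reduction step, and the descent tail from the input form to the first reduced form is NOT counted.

D = 565, ⌊√D⌋ = 23
river: ρ → (-9,23,1)
river: ρ → (1,23,-9)
river: ρ → (-9,13,11)
river: ρ → (11,9,-11)
river: ρ → (-11,13,9)
river: ρ → (9,23,-1)
river: ρ → (-1,23,9)
river: ρ → (9,13,-11)
river: ρ → (-11,9,11)
river: ρ → (11,13,-9)
ρ-cycle length = 10 (tail of 0 descent steps not counted)

10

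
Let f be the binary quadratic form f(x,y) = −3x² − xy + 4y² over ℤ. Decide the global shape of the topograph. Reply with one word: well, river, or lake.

D = b²−4ac = (-1)² − 4·(-3)·4 = 49
D = 7² is a perfect square ⇒ form factors over ℤ ⇒ lakes

lake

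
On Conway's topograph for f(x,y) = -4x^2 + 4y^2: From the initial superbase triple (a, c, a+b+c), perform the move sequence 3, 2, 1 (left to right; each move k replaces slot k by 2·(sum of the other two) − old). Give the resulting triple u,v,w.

start (-4,4,0) = (f(1,0),f(0,1),f(1,1))
replace slot 3: 2·((-4)+4) − 0 = 0 → (-4,4,0)
replace slot 2: 2·((-4)+0) − 4 = -12 → (-4,-12,0)
replace slot 1: 2·((-12)+0) − (-4) = -20 → (-20,-12,0)

-20,-12,0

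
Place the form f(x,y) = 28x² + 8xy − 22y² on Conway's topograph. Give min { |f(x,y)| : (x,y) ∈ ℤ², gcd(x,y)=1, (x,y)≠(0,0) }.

river: ρ → (-22,36,14)
river: ρ → (14,48,-4)
river: ρ → (-4,48,14)
river: ρ → (14,36,-22)
river: ρ → (-22,8,28)
river: ρ → (28,48,-2)
river: ρ → (-2,48,28)
river: ρ → (28,8,-22)
closes: descent 0, river 8
min |a| on river = 2

2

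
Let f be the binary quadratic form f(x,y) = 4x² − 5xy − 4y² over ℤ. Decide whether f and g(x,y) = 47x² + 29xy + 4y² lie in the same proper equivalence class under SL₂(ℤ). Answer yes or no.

D₁ = 89, D₂ = 89
river cycle of f (length 14): (-4, 5, 4), (4, 3, -5), (-5, 7, 2), (2, 9, -1), (-1, 9, 2), (2, 7, -5), (-5, 3, 4), (4, 5, -4), (-4, 3, 5), (5, 7, -2), … (4 more)
river cycle of g (length 14): (4, 3, -5), (-5, 7, 2), (2, 9, -1), (-1, 9, 2), (2, 7, -5), (-5, 3, 4), (4, 5, -4), (-4, 3, 5), (5, 7, -2), (-2, 9, 1), … (4 more)
cycles coincide ⇒ equivalent

yes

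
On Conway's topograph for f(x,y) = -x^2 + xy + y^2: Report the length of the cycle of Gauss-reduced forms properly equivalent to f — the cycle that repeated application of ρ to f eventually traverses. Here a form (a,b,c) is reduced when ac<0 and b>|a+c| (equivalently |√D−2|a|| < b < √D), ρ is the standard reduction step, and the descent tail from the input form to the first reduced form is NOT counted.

D = 5, ⌊√D⌋ = 2
river: ρ → (1,1,-1)
river: ρ → (-1,1,1)
ρ-cycle length = 2 (tail of 0 descent steps not counted)

2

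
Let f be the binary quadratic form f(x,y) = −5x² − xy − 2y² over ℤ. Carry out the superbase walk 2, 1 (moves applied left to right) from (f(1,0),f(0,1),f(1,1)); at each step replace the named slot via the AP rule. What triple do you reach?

start (-5,-2,-8) = (f(1,0),f(0,1),f(1,1))
replace slot 2: 2·((-5)+(-8)) − (-2) = -24 → (-5,-24,-8)
replace slot 1: 2·((-24)+(-8)) − (-5) = -59 → (-59,-24,-8)

-59,-24,-8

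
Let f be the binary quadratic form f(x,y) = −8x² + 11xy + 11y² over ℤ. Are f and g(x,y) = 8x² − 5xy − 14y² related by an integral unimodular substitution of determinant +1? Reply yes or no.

D₁ = 473, D₂ = 473
river cycle of f (length 4): (11, 11, -8), (-8, 21, 1), (1, 21, -8), (-8, 11, 11)
river cycle of g (length 4): (8, 11, -11), (-11, 11, 8), (8, 21, -1), (-1, 21, 8)
cycles differ ⇒ inequivalent

no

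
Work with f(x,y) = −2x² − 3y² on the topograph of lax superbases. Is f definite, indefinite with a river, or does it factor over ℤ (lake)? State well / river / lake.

D = b²−4ac = 0² − 4·(-2)·(-3) = -24
D < 0 ⇒ definite ⇒ every region one sign ⇒ single well

well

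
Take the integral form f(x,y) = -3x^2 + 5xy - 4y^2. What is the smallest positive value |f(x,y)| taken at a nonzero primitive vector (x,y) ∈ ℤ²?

translate: b→1 (≡-5 mod 6), so (3,-5,4)→(3,1,2)
flip: (3,1,2)→(2,-1,3)
reduced (well bottom): (2,-1,3) with a≤c, −a<b≤a
well minimum |f| = |-2| = 2 (negative-definite)

2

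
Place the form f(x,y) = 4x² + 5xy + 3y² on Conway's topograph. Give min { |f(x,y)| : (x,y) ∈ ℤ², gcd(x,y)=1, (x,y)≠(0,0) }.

translate: b→-3 (≡5 mod 8), so (4,5,3)→(4,-3,2)
flip: (4,-3,2)→(2,3,4)
translate: b→-1 (≡3 mod 4), so (2,3,4)→(2,-1,3)
reduced (well bottom): (2,-1,3) with a≤c, −a<b≤a
well minimum = a = 2

2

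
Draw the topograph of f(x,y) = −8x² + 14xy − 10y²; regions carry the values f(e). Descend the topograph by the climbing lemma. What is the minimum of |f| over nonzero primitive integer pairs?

translate: b→2 (≡-14 mod 16), so (8,-14,10)→(8,2,4)
flip: (8,2,4)→(4,-2,8)
reduced (well bottom): (4,-2,8) with a≤c, −a<b≤a
well minimum |f| = |-4| = 4 (negative-definite)

4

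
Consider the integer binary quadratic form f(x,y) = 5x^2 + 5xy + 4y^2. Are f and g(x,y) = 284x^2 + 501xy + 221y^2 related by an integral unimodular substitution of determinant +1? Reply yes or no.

D₁ = -55, D₂ = -55
f: flip: (5,5,4)→(4,-5,5)
f: translate: b→3 (≡-5 mod 8), so (4,-5,5)→(4,3,4)
f: reduced (well bottom): (4,3,4) with a≤c, −a<b≤a
g: translate: b→-67 (≡501 mod 568), so (284,501,221)→(284,-67,4)
g: flip: (284,-67,4)→(4,67,284)
g: translate: b→3 (≡67 mod 8), so (4,67,284)→(4,3,4)
g: reduced (well bottom): (4,3,4) with a≤c, −a<b≤a
reduced forms (4, 3, 4) vs (4, 3, 4) ⇒ equivalent

yes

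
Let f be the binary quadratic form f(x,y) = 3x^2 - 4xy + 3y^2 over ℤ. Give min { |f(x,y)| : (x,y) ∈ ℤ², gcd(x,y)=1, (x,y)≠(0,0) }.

translate: b→2 (≡-4 mod 6), so (3,-4,3)→(3,2,2)
flip: (3,2,2)→(2,-2,3)
translate: b→2 (≡-2 mod 4), so (2,-2,3)→(2,2,3)
reduced (well bottom): (2,2,3) with a≤c, −a<b≤a
well minimum = a = 2

2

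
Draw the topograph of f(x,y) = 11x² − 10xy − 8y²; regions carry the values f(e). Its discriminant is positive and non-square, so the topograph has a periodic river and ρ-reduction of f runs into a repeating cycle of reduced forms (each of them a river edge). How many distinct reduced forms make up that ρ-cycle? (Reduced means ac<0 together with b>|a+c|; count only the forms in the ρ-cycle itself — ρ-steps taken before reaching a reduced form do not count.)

D = 452, ⌊√D⌋ = 21
descent: ρ → (-8,10,11)  [lands on river]
river: ρ → (11,12,-7)
river: ρ → (-7,16,7)
river: ρ → (7,12,-11)
river: ρ → (-11,10,8)
river: ρ → (8,6,-13)
river: ρ → (-13,20,1)
river: ρ → (1,20,-13)
river: ρ → (-13,6,8)
river: ρ → (8,10,-11)
river: ρ → (-11,12,7)
river: ρ → (7,16,-7)
river: ρ → (-7,12,11)
river: ρ → (11,10,-8)
river: ρ → (-8,6,13)
river: ρ → (13,20,-1)
river: ρ → (-1,20,13)
river: ρ → (13,6,-8)
ρ-cycle length = 18 (tail of 1 descent step not counted)

18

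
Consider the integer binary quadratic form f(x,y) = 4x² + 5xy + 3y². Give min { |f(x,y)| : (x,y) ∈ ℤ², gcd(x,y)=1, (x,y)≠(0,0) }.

translate: b→-3 (≡5 mod 8), so (4,5,3)→(4,-3,2)
flip: (4,-3,2)→(2,3,4)
translate: b→-1 (≡3 mod 4), so (2,3,4)→(2,-1,3)
reduced (well bottom): (2,-1,3) with a≤c, −a<b≤a
well minimum = a = 2

2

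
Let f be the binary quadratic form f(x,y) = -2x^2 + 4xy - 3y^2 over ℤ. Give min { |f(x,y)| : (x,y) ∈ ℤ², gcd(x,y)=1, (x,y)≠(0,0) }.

translate: b→0 (≡-4 mod 4), so (2,-4,3)→(2,0,1)
flip: (2,0,1)→(1,0,2)
reduced (well bottom): (1,0,2) with a≤c, −a<b≤a
well minimum |f| = |-1| = 1 (negative-definite)

1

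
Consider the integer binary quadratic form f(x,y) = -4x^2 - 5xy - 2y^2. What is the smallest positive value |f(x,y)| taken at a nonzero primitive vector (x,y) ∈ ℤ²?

translate: b→-3 (≡5 mod 8), so (4,5,2)→(4,-3,1)
flip: (4,-3,1)→(1,3,4)
translate: b→1 (≡3 mod 2), so (1,3,4)→(1,1,2)
reduced (well bottom): (1,1,2) with a≤c, −a<b≤a
well minimum |f| = |-1| = 1 (negative-definite)

1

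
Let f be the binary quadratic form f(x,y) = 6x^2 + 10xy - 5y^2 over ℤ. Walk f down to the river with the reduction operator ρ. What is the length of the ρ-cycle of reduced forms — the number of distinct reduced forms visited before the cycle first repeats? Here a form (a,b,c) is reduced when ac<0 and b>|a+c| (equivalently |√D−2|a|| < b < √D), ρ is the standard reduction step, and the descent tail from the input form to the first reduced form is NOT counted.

D = 220, ⌊√D⌋ = 14
river: ρ → (-5,10,6)
river: ρ → (6,14,-1)
river: ρ → (-1,14,6)
river: ρ → (6,10,-5)
ρ-cycle length = 4 (tail of 0 descent steps not counted)

4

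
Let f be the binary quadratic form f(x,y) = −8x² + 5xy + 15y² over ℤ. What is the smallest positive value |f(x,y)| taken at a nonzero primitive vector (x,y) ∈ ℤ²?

descent: ρ → (15,-5,-8)
descent: ρ → (-8,21,2)  [lands on river]
river: ρ → (2,19,-18)
river: ρ → (-18,17,3)
river: ρ → (3,19,-12)
river: ρ → (-12,5,10)
river: ρ → (10,15,-7)
river: ρ → (-7,13,12)
river: ρ → (12,11,-8)
closes: descent 2, river 8
min |a| on river = 2

2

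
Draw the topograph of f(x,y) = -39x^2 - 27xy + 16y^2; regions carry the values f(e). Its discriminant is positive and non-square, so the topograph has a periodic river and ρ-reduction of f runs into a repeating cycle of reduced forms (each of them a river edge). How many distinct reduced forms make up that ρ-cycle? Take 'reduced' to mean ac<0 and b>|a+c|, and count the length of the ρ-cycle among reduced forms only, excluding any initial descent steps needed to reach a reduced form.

D = 3225, ⌊√D⌋ = 56
descent: ρ → (16,27,-39)  [lands on river]
river: ρ → (-39,51,4)
river: ρ → (4,53,-26)
river: ρ → (-26,51,6)
river: ρ → (6,45,-50)
river: ρ → (-50,55,1)
river: ρ → (1,55,-50)
river: ρ → (-50,45,6)
river: ρ → (6,51,-26)
river: ρ → (-26,53,4)
river: ρ → (4,51,-39)
river: ρ → (-39,27,16)
river: ρ → (16,37,-29)
river: ρ → (-29,21,24)
river: ρ → (24,27,-26)
river: ρ → (-26,25,25)
river: ρ → (25,25,-26)
river: ρ → (-26,27,24)
river: ρ → (24,21,-29)
river: ρ → (-29,37,16)
ρ-cycle length = 20 (tail of 1 descent step not counted)

20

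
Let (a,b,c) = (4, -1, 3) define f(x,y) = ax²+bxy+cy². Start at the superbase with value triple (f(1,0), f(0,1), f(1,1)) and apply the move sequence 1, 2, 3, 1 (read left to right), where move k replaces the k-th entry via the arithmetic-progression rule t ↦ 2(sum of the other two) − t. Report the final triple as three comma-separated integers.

start (4,3,6) = (f(1,0),f(0,1),f(1,1))
replace slot 1: 2·(3+6) − 4 = 14 → (14,3,6)
replace slot 2: 2·(14+6) − 3 = 37 → (14,37,6)
replace slot 3: 2·(14+37) − 6 = 96 → (14,37,96)
replace slot 1: 2·(37+96) − 14 = 252 → (252,37,96)

252,37,96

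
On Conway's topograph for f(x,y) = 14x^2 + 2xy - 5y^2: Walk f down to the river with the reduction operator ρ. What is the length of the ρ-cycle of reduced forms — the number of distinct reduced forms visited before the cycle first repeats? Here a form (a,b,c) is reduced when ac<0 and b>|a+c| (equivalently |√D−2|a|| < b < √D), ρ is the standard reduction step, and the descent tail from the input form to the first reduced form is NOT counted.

D = 284, ⌊√D⌋ = 16
descent: ρ → (-5,8,11)  [lands on river]
river: ρ → (11,14,-2)
river: ρ → (-2,14,11)
river: ρ → (11,8,-5)
river: ρ → (-5,12,7)
river: ρ → (7,16,-1)
river: ρ → (-1,16,7)
river: ρ → (7,12,-5)
ρ-cycle length = 8 (tail of 1 descent step not counted)

8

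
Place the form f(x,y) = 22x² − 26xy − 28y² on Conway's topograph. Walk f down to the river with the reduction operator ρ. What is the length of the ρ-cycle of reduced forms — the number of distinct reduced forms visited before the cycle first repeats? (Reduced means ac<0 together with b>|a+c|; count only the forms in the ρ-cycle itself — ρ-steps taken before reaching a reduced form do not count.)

D = 3140, ⌊√D⌋ = 56
descent: ρ → (-28,26,22)  [lands on river]
river: ρ → (22,18,-32)
river: ρ → (-32,46,8)
river: ρ → (8,50,-20)
river: ρ → (-20,30,28)
river: ρ → (28,26,-22)
river: ρ → (-22,18,32)
river: ρ → (32,46,-8)
river: ρ → (-8,50,20)
river: ρ → (20,30,-28)
ρ-cycle length = 10 (tail of 1 descent step not counted)

10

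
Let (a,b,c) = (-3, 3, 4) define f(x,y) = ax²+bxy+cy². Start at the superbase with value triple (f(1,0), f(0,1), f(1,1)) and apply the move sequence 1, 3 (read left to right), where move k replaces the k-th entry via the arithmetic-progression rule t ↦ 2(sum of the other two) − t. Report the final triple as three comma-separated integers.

start (-3,4,4) = (f(1,0),f(0,1),f(1,1))
replace slot 1: 2·(4+4) − (-3) = 19 → (19,4,4)
replace slot 3: 2·(19+4) − 4 = 42 → (19,4,42)

19,4,42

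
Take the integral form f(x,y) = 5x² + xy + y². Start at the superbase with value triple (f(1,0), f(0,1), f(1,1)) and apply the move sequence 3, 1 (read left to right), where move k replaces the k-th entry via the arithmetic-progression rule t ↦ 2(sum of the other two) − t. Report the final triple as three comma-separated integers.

start (5,1,7) = (f(1,0),f(0,1),f(1,1))
replace slot 3: 2·(5+1) − 7 = 5 → (5,1,5)
replace slot 1: 2·(1+5) − 5 = 7 → (7,1,5)

7,1,5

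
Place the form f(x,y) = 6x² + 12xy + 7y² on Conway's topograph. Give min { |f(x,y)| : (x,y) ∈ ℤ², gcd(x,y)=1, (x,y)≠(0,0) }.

translate: b→0 (≡12 mod 12), so (6,12,7)→(6,0,1)
flip: (6,0,1)→(1,0,6)
reduced (well bottom): (1,0,6) with a≤c, −a<b≤a
well minimum = a = 1

1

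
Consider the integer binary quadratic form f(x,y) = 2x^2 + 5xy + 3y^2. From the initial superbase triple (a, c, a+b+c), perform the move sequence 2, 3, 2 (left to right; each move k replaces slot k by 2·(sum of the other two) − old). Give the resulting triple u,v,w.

start (2,3,10) = (f(1,0),f(0,1),f(1,1))
replace slot 2: 2·(2+10) − 3 = 21 → (2,21,10)
replace slot 3: 2·(2+21) − 10 = 36 → (2,21,36)
replace slot 2: 2·(2+36) − 21 = 55 → (2,55,36)

2,55,36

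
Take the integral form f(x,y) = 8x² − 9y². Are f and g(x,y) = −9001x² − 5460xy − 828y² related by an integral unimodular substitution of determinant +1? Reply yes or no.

D₁ = 288, D₂ = 288
river cycle of f (length 2): (8, 16, -1), (-1, 16, 8)
river cycle of g (length 2): (8, 16, -1), (-1, 16, 8)
cycles coincide ⇒ equivalent

yes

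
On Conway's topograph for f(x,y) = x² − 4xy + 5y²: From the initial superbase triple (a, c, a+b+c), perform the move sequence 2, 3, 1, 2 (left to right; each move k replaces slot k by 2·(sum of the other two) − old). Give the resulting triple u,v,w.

start (1,5,2) = (f(1,0),f(0,1),f(1,1))
replace slot 2: 2·(1+2) − 5 = 1 → (1,1,2)
replace slot 3: 2·(1+1) − 2 = 2 → (1,1,2)
replace slot 1: 2·(1+2) − 1 = 5 → (5,1,2)
replace slot 2: 2·(5+2) − 1 = 13 → (5,13,2)

5,13,2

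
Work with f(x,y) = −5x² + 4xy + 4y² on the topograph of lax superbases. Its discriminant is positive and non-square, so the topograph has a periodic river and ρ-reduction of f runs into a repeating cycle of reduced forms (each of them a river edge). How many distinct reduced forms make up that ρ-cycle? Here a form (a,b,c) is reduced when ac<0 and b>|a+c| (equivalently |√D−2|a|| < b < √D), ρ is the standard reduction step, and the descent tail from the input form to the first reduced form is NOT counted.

D = 96, ⌊√D⌋ = 9
river: ρ → (4,4,-5)
river: ρ → (-5,6,3)
river: ρ → (3,6,-5)
river: ρ → (-5,4,4)
ρ-cycle length = 4 (tail of 0 descent steps not counted)

4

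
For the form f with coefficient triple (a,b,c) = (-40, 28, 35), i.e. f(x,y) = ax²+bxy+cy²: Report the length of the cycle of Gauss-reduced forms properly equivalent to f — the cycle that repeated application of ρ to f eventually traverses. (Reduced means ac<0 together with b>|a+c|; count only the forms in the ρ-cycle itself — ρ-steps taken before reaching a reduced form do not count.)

D = 6384, ⌊√D⌋ = 79
river: ρ → (35,42,-33)
river: ρ → (-33,24,44)
river: ρ → (44,64,-13)
river: ρ → (-13,66,39)
river: ρ → (39,12,-40)
river: ρ → (-40,68,11)
river: ρ → (11,64,-52)
river: ρ → (-52,40,23)
river: ρ → (23,52,-40)
river: ρ → (-40,28,35)
ρ-cycle length = 10 (tail of 0 descent steps not counted)

10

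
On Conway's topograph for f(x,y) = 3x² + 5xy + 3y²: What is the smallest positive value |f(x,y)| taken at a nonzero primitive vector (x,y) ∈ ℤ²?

translate: b→-1 (≡5 mod 6), so (3,5,3)→(3,-1,1)
flip: (3,-1,1)→(1,1,3)
reduced (well bottom): (1,1,3) with a≤c, −a<b≤a
well minimum = a = 1

1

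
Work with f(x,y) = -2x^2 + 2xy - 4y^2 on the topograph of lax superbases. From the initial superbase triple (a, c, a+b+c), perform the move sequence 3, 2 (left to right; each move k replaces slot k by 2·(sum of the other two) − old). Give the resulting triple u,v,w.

start (-2,-4,-4) = (f(1,0),f(0,1),f(1,1))
replace slot 3: 2·((-2)+(-4)) − (-4) = -8 → (-2,-4,-8)
replace slot 2: 2·((-2)+(-8)) − (-4) = -16 → (-2,-16,-8)

-2,-16,-8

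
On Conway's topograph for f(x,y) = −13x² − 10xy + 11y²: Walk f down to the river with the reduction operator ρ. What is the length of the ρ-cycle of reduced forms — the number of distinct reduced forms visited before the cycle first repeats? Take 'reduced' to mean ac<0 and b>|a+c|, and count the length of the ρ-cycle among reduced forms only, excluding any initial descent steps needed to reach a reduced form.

D = 672, ⌊√D⌋ = 25
descent: ρ → (11,10,-13)  [lands on river]
river: ρ → (-13,16,8)
river: ρ → (8,16,-13)
river: ρ → (-13,10,11)
river: ρ → (11,12,-12)
river: ρ → (-12,12,11)
ρ-cycle length = 6 (tail of 1 descent step not counted)

6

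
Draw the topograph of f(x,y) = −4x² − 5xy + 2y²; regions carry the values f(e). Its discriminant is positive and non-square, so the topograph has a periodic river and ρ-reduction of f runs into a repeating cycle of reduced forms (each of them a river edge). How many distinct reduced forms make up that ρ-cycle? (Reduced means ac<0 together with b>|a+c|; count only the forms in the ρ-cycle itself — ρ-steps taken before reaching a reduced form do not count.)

D = 57, ⌊√D⌋ = 7
descent: ρ → (2,5,-4)  [lands on river]
river: ρ → (-4,3,3)
river: ρ → (3,3,-4)
river: ρ → (-4,5,2)
river: ρ → (2,7,-1)
river: ρ → (-1,7,2)
ρ-cycle length = 6 (tail of 1 descent step not counted)

6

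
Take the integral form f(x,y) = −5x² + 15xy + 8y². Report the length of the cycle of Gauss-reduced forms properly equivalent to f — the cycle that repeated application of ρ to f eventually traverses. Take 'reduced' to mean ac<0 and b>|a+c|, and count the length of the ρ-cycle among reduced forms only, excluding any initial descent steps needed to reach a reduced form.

D = 385, ⌊√D⌋ = 19
river: ρ → (8,17,-3)
river: ρ → (-3,19,2)
river: ρ → (2,17,-12)
river: ρ → (-12,7,7)
river: ρ → (7,7,-12)
river: ρ → (-12,17,2)
river: ρ → (2,19,-3)
river: ρ → (-3,17,8)
river: ρ → (8,15,-5)
river: ρ → (-5,15,8)
ρ-cycle length = 10 (tail of 0 descent steps not counted)

10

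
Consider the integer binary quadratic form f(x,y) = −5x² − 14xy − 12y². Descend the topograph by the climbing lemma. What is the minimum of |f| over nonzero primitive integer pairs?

translate: b→4 (≡14 mod 10), so (5,14,12)→(5,4,3)
flip: (5,4,3)→(3,-4,5)
translate: b→2 (≡-4 mod 6), so (3,-4,5)→(3,2,4)
reduced (well bottom): (3,2,4) with a≤c, −a<b≤a
well minimum |f| = |-3| = 3 (negative-definite)

3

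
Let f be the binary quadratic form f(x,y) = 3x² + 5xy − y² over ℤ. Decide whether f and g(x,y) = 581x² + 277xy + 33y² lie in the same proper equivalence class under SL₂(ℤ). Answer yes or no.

D₁ = 37, D₂ = 37
river cycle of f (length 6): (-1, 5, 3), (3, 1, -3), (-3, 5, 1), (1, 5, -3), (-3, 1, 3), (3, 5, -1)
river cycle of g (length 6): (1, 5, -3), (-3, 1, 3), (3, 5, -1), (-1, 5, 3), (3, 1, -3), (-3, 5, 1)
cycles coincide ⇒ equivalent

yes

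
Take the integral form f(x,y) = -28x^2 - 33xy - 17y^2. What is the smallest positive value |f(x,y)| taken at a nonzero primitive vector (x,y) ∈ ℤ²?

translate: b→-23 (≡33 mod 56), so (28,33,17)→(28,-23,12)
flip: (28,-23,12)→(12,23,28)
translate: b→-1 (≡23 mod 24), so (12,23,28)→(12,-1,17)
reduced (well bottom): (12,-1,17) with a≤c, −a<b≤a
well minimum |f| = |-12| = 12 (negative-definite)

12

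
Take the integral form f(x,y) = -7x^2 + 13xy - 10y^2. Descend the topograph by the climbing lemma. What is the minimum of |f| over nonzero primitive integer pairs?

translate: b→1 (≡-13 mod 14), so (7,-13,10)→(7,1,4)
flip: (7,1,4)→(4,-1,7)
reduced (well bottom): (4,-1,7) with a≤c, −a<b≤a
well minimum |f| = |-4| = 4 (negative-definite)

4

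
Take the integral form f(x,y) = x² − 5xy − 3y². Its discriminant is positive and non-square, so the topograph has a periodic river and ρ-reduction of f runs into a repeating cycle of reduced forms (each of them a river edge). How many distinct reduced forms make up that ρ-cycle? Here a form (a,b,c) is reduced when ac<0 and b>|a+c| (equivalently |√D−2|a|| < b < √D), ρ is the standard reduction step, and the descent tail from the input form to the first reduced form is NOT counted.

D = 37, ⌊√D⌋ = 6
descent: ρ → (-3,5,1)  [lands on river]
river: ρ → (1,5,-3)
river: ρ → (-3,1,3)
river: ρ → (3,5,-1)
river: ρ → (-1,5,3)
river: ρ → (3,1,-3)
ρ-cycle length = 6 (tail of 1 descent step not counted)

6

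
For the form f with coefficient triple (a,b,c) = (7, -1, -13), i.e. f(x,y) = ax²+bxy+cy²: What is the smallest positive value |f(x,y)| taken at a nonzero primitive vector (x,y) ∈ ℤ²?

descent: ρ → (-13,1,7)
descent: ρ → (7,13,-7)  [lands on river]
river: ρ → (-7,15,5)
river: ρ → (5,15,-7)
river: ρ → (-7,13,7)
river: ρ → (7,15,-5)
river: ρ → (-5,15,7)
closes: descent 2, river 6
min |a| on river = 5

5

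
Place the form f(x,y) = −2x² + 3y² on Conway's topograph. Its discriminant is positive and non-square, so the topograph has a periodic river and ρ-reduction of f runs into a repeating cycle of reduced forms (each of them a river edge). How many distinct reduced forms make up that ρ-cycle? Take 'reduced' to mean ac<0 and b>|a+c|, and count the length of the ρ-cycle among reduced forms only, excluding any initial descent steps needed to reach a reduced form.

D = 24, ⌊√D⌋ = 4
descent: ρ → (3,0,-2)
descent: ρ → (-2,4,1)  [lands on river]
river: ρ → (1,4,-2)
ρ-cycle length = 2 (tail of 2 descent steps not counted)

2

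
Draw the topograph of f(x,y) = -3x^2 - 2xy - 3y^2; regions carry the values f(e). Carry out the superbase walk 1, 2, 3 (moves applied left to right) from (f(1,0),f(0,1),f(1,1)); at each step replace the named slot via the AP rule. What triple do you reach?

start (-3,-3,-8) = (f(1,0),f(0,1),f(1,1))
replace slot 1: 2·((-3)+(-8)) − (-3) = -19 → (-19,-3,-8)
replace slot 2: 2·((-19)+(-8)) − (-3) = -51 → (-19,-51,-8)
replace slot 3: 2·((-19)+(-51)) − (-8) = -132 → (-19,-51,-132)

-19,-51,-132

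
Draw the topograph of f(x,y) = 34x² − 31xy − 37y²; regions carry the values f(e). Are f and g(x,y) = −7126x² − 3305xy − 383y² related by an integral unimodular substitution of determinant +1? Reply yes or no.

D₁ = 5993, D₂ = 5993
river cycle of f (length 62): (-37, 31, 34), (34, 37, -34), (-34, 31, 37), (37, 43, -28), (-28, 69, 11), (11, 63, -46), (-46, 29, 28), (28, 27, -47), (-47, 67, 8), (8, 77, -2), … (52 more)
river cycle of g (length 62): (-34, 31, 37), (37, 43, -28), (-28, 69, 11), (11, 63, -46), (-46, 29, 28), (28, 27, -47), (-47, 67, 8), (8, 77, -2), (-2, 75, 46), (46, 17, -31), … (52 more)
cycles coincide ⇒ equivalent

yes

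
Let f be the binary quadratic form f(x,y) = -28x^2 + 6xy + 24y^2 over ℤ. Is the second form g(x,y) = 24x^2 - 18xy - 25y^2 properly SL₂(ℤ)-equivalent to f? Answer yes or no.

D₁ = 2724, D₂ = 2724
river cycle of f (length 32): (24, 42, -10), (-10, 38, 32), (32, 26, -16), (-16, 38, 20), (20, 42, -12), (-12, 30, 38), (38, 46, -4), (-4, 50, 14), (14, 34, -28), (-28, 22, 20), … (22 more)
river cycle of g (length 24): (-25, 18, 24), (24, 30, -19), (-19, 46, 8), (8, 50, -7), (-7, 48, 15), (15, 42, -16), (-16, 22, 35), (35, 48, -3), (-3, 48, 35), (35, 22, -16), … (14 more)
cycles differ ⇒ inequivalent

no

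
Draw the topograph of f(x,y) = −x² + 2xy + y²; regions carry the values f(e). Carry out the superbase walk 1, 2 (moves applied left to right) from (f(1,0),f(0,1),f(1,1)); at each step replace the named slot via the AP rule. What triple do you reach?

start (-1,1,2) = (f(1,0),f(0,1),f(1,1))
replace slot 1: 2·(1+2) − (-1) = 7 → (7,1,2)
replace slot 2: 2·(7+2) − 1 = 17 → (7,17,2)

7,17,2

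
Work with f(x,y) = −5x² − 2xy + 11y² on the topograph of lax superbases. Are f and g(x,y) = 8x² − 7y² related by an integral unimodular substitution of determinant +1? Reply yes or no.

D₁ = 224, D₂ = 224
river cycle of f (length 4): (-5, 8, 8), (8, 8, -5), (-5, 12, 4), (4, 12, -5)
river cycle of g (length 2): (-7, 14, 1), (1, 14, -7)
cycles differ ⇒ inequivalent

no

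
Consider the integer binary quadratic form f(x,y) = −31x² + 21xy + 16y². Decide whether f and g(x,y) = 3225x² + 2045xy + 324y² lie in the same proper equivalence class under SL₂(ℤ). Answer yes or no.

D₁ = 2425, D₂ = 2425
river cycle of f (length 46): (16, 43, -9), (-9, 47, 6), (6, 49, -1), (-1, 49, 6), (6, 47, -9), (-9, 43, 16), (16, 21, -31), (-31, 41, 6), (6, 43, -24), (-24, 5, 25), … (36 more)
river cycle of g (length 46): (6, 41, -31), (-31, 21, 16), (16, 43, -9), (-9, 47, 6), (6, 49, -1), (-1, 49, 6), (6, 47, -9), (-9, 43, 16), (16, 21, -31), (-31, 41, 6), … (36 more)
cycles coincide ⇒ equivalent

yes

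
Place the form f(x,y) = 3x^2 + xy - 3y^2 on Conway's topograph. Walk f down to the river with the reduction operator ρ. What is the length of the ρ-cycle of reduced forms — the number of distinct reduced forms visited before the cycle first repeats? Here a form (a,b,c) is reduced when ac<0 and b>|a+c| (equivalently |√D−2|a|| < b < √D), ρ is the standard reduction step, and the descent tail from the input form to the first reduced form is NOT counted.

D = 37, ⌊√D⌋ = 6
river: ρ → (-3,5,1)
river: ρ → (1,5,-3)
river: ρ → (-3,1,3)
river: ρ → (3,5,-1)
river: ρ → (-1,5,3)
river: ρ → (3,1,-3)
ρ-cycle length = 6 (tail of 0 descent steps not counted)

6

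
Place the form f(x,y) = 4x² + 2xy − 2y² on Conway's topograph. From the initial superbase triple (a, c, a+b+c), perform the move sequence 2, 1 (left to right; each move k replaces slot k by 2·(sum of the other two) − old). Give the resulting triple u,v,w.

start (4,-2,4) = (f(1,0),f(0,1),f(1,1))
replace slot 2: 2·(4+4) − (-2) = 18 → (4,18,4)
replace slot 1: 2·(18+4) − 4 = 40 → (40,18,4)

40,18,4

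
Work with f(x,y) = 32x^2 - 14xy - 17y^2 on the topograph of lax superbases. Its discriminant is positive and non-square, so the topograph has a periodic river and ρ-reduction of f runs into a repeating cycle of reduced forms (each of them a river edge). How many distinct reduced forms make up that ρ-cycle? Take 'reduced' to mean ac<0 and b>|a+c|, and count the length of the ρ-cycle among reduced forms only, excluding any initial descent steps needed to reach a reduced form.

D = 2372, ⌊√D⌋ = 48
descent: ρ → (-17,48,1)  [lands on river]
river: ρ → (1,48,-17)
river: ρ → (-17,20,29)
river: ρ → (29,38,-8)
river: ρ → (-8,42,19)
river: ρ → (19,34,-16)
river: ρ → (-16,30,23)
river: ρ → (23,16,-23)
river: ρ → (-23,30,16)
river: ρ → (16,34,-19)
river: ρ → (-19,42,8)
river: ρ → (8,38,-29)
river: ρ → (-29,20,17)
river: ρ → (17,48,-1)
river: ρ → (-1,48,17)
river: ρ → (17,20,-29)
river: ρ → (-29,38,8)
river: ρ → (8,42,-19)
river: ρ → (-19,34,16)
river: ρ → (16,30,-23)
river: ρ → (-23,16,23)
river: ρ → (23,30,-16)
river: ρ → (-16,34,19)
river: ρ → (19,42,-8)
river: ρ → (-8,38,29)
river: ρ → (29,20,-17)
ρ-cycle length = 26 (tail of 1 descent step not counted)

26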